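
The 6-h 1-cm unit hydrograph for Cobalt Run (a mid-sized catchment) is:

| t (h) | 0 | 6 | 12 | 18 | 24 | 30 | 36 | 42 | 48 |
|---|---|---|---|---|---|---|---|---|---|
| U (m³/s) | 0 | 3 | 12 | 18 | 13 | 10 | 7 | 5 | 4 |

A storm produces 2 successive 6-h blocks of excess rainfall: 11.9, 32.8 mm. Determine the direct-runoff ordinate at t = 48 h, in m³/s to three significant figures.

By discrete convolution, Q_j = Σ (P_i / 10 mm) · U_{j−i}.
At t = 48 h (j=8): Q = (11.9/10)·4 + (32.8/10)·5 = 21.2 m³/s.

Q ≈ 21.2 m³/s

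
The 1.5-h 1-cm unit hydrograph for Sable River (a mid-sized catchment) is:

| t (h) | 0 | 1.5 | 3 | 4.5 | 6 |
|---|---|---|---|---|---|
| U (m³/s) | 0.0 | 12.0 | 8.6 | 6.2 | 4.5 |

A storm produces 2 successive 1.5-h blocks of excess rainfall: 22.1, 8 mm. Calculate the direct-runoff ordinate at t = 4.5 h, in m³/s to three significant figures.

Q ≈ 20.6 m³/s

By discrete convolution, Q_j = Σ (P_i / 10 mm) · U_{j−i}.
At t = 4.5 h (j=3): Q = (22.1/10)·6.2 + (8/10)·8.6 = 20.6 m³/s.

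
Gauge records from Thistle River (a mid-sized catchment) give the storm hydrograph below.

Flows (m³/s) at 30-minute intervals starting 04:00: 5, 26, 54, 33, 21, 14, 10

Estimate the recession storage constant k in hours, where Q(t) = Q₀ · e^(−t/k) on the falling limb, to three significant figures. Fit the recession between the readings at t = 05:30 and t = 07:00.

k ≈ 1.26 h

On the falling limb, Q drops from 33 to 10 m³/s between t = 05:30 and t = 07:00 (Δt = 1.5 h).
k = −Δt / ln(Q₂/Q₁) = −1.5 / ln(10/33) = 1.26 h.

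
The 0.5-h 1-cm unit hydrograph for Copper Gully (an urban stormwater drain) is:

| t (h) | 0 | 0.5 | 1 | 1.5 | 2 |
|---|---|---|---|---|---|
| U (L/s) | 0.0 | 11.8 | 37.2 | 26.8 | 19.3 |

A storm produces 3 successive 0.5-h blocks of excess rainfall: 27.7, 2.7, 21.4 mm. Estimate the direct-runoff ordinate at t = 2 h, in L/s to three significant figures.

Q ≈ 140 L/s

By discrete convolution, Q_j = Σ (P_i / 10 mm) · U_{j−i}.
At t = 2 h (j=4): Q = (27.7/10)·19.3 + (2.7/10)·26.8 + (21.4/10)·37.2 = 140 L/s.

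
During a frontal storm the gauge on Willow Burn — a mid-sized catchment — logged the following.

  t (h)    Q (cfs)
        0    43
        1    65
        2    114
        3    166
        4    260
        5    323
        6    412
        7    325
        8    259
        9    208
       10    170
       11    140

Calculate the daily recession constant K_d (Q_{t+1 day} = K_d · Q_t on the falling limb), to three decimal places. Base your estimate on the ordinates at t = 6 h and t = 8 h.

Between t = 6 h and t = 8 h the flow falls from 412 to 259 cfs over 2×1 h = 2 h.
Per-interval ratio K = (259/412)^(1/2) = 0.7929; K_d = K^(24/1) = 0.004.

K_d ≈ 0.004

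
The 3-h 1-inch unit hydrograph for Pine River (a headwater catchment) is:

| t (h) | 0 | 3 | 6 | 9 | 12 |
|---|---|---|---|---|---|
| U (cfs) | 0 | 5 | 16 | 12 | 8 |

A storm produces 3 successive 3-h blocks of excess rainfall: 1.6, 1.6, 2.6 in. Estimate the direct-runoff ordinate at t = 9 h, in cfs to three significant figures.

By discrete convolution, Q_j = Σ (P_i / 1 in) · U_{j−i}.
At t = 9 h (j=3): Q = (1.6/1)·12 + (1.6/1)·16 + (2.6/1)·5 = 57.8 cfs.

Q ≈ 57.8 cfs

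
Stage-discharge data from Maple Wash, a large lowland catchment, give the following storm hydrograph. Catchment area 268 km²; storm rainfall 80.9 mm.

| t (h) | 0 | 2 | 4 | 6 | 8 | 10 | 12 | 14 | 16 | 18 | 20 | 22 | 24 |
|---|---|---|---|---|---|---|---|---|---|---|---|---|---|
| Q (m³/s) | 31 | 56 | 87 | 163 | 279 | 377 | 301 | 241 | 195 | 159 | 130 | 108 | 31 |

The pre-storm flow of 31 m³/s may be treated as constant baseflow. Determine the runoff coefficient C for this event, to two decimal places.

ΣQ_DR = 1755 m³/s; V = ΣQ_DR·Δt = 1.264 × 10^7 m³.
Runoff depth d = V / A = 47.15 mm.
C = d / P = 47.15 / 80.9 = 0.58.

C ≈ 0.58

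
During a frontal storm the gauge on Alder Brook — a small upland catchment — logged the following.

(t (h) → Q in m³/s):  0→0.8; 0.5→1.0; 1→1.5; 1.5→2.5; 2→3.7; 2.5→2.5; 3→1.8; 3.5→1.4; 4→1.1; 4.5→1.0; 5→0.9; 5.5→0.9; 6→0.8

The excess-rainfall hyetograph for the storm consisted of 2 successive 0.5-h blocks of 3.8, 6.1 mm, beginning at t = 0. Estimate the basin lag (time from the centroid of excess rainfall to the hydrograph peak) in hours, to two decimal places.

Centroid of excess rainfall: t_c = Σ P_i·t̄_i / ΣP_i = 0.5581 h (block centres at 0.25, 0.75 h).
Hydrograph peak occurs at t = 2 h, so basin lag t_L = 2 − 0.5581 = 1.44 h.

t_L ≈ 1.44 h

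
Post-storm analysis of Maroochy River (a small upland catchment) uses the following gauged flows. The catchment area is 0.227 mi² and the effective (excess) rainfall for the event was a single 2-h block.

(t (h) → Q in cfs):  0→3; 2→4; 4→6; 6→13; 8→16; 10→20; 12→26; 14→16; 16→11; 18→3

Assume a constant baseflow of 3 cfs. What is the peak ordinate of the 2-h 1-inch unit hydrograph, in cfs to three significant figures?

Direct runoff: 0.0, 1.0, 3.0, 10.0, 13.0, 17.0, 23.0, 13.0, 8.0, 0.0 cfs; ΣQ_DR = 88.00 cfs, peak = 23.0 cfs.
Runoff depth d = ΣQ_DR·Δt / A = 88.00 × 7200 / (0.227 mi²) = 1.201 in.
The 1-inch UH is the DRH scaled by (1 in)/d, so U_p = 23.0 × 1/1.201 = 19.1 cfs.

U_p ≈ 19.1 cfs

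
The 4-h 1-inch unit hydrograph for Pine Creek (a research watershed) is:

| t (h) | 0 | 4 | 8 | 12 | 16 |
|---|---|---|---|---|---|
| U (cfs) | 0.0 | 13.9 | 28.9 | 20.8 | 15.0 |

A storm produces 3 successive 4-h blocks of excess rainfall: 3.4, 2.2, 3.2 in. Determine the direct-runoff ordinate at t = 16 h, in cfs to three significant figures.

Q ≈ 189 cfs

By discrete convolution, Q_j = Σ (P_i / 1 in) · U_{j−i}.
At t = 16 h (j=4): Q = (3.4/1)·15.0 + (2.2/1)·20.8 + (3.2/1)·28.9 = 189 cfs.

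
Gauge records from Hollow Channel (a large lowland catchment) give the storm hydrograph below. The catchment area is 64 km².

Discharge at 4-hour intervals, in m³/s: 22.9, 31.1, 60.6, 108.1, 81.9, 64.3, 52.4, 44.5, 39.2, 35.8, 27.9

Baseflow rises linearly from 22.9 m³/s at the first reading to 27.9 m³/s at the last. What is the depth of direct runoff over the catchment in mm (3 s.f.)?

d ≈ 65.1 mm

Direct runoff: 0.00, 7.70, 36.70, 83.70, 57.00, 38.90, 26.50, 18.10, 12.30, 8.40, 0.00 m³/s; ΣQ_DR = 289.3 m³/s.
V = ΣQ_DR · Δt = 289.3 × 14400 s = 4.166 × 10^6 m³.
Over A = 64 km², depth = V / A = 65.1 mm.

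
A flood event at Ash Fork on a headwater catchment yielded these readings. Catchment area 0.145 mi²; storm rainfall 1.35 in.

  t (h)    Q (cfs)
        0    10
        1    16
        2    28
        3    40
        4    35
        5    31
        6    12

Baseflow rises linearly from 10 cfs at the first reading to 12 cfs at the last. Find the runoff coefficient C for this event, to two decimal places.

ΣQ_DR = 95.00 cfs; V = ΣQ_DR·Δt = 3.420 × 10^5 ft³.
Runoff depth d = V / A = 1.015 in.
C = d / P = 1.015 / 1.35 = 0.75.

C ≈ 0.75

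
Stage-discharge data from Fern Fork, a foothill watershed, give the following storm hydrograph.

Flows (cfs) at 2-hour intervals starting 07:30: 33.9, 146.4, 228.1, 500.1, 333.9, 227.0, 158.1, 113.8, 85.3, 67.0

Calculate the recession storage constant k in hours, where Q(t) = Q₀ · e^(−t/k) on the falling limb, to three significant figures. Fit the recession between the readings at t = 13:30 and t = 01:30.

k ≈ 5.97 h

On the falling limb, Q drops from 500.1 to 67.0 cfs between t = 13:30 and t = 01:30 (Δt = 12 h).
k = −Δt / ln(Q₂/Q₁) = −12 / ln(67.0/500.1) = 5.97 h.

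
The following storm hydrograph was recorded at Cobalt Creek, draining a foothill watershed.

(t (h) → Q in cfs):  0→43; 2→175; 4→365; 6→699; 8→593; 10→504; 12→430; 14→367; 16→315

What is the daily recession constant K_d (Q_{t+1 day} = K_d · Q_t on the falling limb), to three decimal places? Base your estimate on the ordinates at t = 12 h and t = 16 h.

K_d ≈ 0.155

Between t = 12 h and t = 16 h the flow falls from 430 to 315 cfs over 2×2 h = 4 h.
Per-interval ratio K = (315/430)^(1/2) = 0.8559; K_d = K^(24/2) = 0.155.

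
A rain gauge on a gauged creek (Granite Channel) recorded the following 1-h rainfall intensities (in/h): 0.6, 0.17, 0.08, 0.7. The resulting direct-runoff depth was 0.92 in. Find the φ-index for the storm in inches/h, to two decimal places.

Only the 2 blocks with intensity above φ contribute runoff: 0.6, 0.7 in/h.
Σ(I−φ)·Δt = d  ⇒  (0.6+0.7 − 2φ)·1 = 0.92
φ = (1.300 − 0.92/1) / 2 = 0.19 in/h.

φ ≈ 0.19 in/h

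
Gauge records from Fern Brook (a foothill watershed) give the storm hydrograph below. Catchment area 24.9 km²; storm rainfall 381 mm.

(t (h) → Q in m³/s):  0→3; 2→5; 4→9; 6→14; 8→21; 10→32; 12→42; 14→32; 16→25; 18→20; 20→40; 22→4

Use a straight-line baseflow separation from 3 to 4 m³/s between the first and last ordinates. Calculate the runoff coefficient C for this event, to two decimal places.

ΣQ_DR = 205.0 m³/s; V = ΣQ_DR·Δt = 1.476 × 10^6 m³.
Runoff depth d = V / A = 59.28 mm.
C = d / P = 59.28 / 381 = 0.16.

C ≈ 0.16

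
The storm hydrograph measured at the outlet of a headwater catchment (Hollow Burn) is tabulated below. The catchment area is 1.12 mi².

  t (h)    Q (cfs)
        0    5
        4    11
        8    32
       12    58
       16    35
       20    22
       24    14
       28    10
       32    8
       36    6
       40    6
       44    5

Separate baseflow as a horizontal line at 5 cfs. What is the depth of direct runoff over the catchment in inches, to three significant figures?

d ≈ 0.841 in

Direct runoff: 0.0, 6.0, 27.0, 53.0, 30.0, 17.0, 9.0, 5.0, 3.0, 1.0, 1.0, 0.0 cfs; ΣQ_DR = 152.0 cfs.
V = ΣQ_DR · Δt = 152.0 × 14400 s = 2.189 × 10^6 ft³.
Over A = 1.12 mi², depth = V / A = 0.841 in.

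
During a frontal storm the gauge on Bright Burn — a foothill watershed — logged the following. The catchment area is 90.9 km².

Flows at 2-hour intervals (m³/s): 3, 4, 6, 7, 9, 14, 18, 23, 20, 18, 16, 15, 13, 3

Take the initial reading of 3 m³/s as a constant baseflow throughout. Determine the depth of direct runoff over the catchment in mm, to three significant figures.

d ≈ 10.1 mm

Direct runoff: 0.0, 1.0, 3.0, 4.0, 6.0, 11.0, 15.0, 20.0, 17.0, 15.0, 13.0, 12.0, 10.0, 0.0 m³/s; ΣQ_DR = 127.0 m³/s.
V = ΣQ_DR · Δt = 127.0 × 7200 s = 9.144 × 10^5 m³.
Over A = 90.9 km², depth = V / A = 10.1 mm.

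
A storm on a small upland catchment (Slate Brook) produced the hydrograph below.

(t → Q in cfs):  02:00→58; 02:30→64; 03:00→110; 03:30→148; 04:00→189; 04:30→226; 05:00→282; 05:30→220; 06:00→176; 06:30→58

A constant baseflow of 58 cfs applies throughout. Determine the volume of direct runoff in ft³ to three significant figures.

Direct-runoff ordinates (Q − Q_b): 0.0, 6.0, 52.0, 90.0, 131.0, 168.0, 224.0, 162.0, 118.0, 0.0 cfs.
ΣQ_DR = 951.0 cfs.
With Δt = 0.5 h = 1800 s, V = ΣQ_DR · Δt = 951.0 × 1800 = 1.71 × 10^6 ft³.

V ≈ 1.71 × 10^6 ft³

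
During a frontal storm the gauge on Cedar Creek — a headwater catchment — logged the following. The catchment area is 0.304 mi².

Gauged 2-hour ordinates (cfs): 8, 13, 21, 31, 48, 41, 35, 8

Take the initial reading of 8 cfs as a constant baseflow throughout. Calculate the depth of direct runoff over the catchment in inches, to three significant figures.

Direct runoff: 0.0, 5.0, 13.0, 23.0, 40.0, 33.0, 27.0, 0.0 cfs; ΣQ_DR = 141.0 cfs.
V = ΣQ_DR · Δt = 141.0 × 7200 s = 1.015 × 10^6 ft³.
Over A = 0.304 mi², depth = V / A = 1.44 in.

d ≈ 1.44 in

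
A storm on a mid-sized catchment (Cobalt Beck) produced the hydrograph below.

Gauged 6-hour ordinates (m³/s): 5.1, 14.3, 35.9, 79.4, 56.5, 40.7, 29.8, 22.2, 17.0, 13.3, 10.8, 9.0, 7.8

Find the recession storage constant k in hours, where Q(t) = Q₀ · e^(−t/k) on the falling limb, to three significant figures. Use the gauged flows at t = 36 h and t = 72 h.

On the falling limb, Q drops from 29.8 to 7.8 m³/s between t = 36 h and t = 72 h (Δt = 36 h).
k = −Δt / ln(Q₂/Q₁) = −36 / ln(7.8/29.8) = 26.9 h.

k ≈ 26.9 h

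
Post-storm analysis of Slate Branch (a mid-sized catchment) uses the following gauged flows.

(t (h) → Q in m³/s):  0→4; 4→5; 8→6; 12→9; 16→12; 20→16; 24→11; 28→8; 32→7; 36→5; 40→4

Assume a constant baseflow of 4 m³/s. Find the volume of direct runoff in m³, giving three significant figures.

V ≈ 6.19 × 10^5 m³

Direct-runoff ordinates (Q − Q_b): 0.0, 1.0, 2.0, 5.0, 8.0, 12.0, 7.0, 4.0, 3.0, 1.0, 0.0 m³/s.
ΣQ_DR = 43.00 m³/s.
With Δt = 4 h = 14400 s, V = ΣQ_DR · Δt = 43.00 × 14400 = 6.19 × 10^5 m³.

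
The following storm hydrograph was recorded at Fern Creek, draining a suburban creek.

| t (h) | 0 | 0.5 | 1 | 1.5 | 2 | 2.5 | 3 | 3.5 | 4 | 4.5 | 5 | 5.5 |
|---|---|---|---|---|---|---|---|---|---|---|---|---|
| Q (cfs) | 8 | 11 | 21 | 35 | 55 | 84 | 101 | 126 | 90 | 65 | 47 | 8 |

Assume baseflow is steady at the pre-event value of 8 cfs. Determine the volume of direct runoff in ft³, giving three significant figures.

Direct-runoff ordinates (Q − Q_b): 0.0, 3.0, 13.0, 27.0, 47.0, 76.0, 93.0, 118.0, 82.0, 57.0, 39.0, 0.0 cfs.
ΣQ_DR = 555.0 cfs.
With Δt = 0.5 h = 1800 s, V = ΣQ_DR · Δt = 555.0 × 1800 = 9.99 × 10^5 ft³.

V ≈ 9.99 × 10^5 ft³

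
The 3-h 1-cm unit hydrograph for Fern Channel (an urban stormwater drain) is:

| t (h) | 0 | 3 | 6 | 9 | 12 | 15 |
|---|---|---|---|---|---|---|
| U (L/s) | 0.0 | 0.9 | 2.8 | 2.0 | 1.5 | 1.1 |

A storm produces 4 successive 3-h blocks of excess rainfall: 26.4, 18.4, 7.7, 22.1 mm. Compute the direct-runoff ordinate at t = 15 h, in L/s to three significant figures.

Q ≈ 13.4 L/s

By discrete convolution, Q_j = Σ (P_i / 10 mm) · U_{j−i}.
At t = 15 h (j=5): Q = (26.4/10)·1.1 + (18.4/10)·1.5 + (7.7/10)·2.0 + (22.1/10)·2.8 = 13.4 L/s.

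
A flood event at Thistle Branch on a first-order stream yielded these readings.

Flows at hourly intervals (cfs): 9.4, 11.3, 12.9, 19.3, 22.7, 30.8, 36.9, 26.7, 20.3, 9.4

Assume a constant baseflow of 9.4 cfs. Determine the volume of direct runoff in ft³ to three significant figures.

V ≈ 3.81 × 10^5 ft³

Direct-runoff ordinates (Q − Q_b): 0.0, 1.9, 3.5, 9.9, 13.3, 21.4, 27.5, 17.3, 10.9, 0.0 cfs.
ΣQ_DR = 105.7 cfs.
With Δt = 1 h = 3600 s, V = ΣQ_DR · Δt = 105.7 × 3600 = 3.81 × 10^5 ft³.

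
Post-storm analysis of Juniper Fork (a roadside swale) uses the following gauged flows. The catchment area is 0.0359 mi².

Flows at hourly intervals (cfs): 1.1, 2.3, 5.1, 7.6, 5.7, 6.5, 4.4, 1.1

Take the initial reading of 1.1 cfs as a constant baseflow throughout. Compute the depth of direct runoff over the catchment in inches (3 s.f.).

Direct runoff: 0.0, 1.2, 4.0, 6.5, 4.6, 5.4, 3.3, 0.0 cfs; ΣQ_DR = 25.00 cfs.
V = ΣQ_DR · Δt = 25.00 × 3600 s = 90000 ft³.
Over A = 0.0359 mi², depth = V / A = 1.08 in.

d ≈ 1.08 in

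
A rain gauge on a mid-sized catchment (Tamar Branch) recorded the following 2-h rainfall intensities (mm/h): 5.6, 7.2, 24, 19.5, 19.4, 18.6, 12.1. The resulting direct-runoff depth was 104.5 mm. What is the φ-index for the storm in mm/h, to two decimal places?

Only the 5 blocks with intensity above φ contribute runoff: 24, 19.5, 19.4, 18.6, 12.1 mm/h.
Σ(I−φ)·Δt = d  ⇒  (24+19.5+19.4+18.6+12.1 − 5φ)·2 = 104.5
φ = (93.60 − 104.5/2) / 5 = 8.27 mm/h.

φ ≈ 8.27 mm/h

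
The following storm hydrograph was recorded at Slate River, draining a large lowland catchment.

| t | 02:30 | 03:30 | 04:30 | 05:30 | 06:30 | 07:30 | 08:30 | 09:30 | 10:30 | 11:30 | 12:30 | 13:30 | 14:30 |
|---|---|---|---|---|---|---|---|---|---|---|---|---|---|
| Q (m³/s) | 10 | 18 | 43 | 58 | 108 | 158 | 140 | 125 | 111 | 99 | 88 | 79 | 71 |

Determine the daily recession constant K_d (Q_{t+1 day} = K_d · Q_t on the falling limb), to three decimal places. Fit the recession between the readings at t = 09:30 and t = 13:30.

Between t = 09:30 and t = 13:30 the flow falls from 125 to 79 m³/s over 4×1 h = 4 h.
Per-interval ratio K = (79/125)^(1/4) = 0.8916; K_d = K^(24/1) = 0.064.

K_d ≈ 0.064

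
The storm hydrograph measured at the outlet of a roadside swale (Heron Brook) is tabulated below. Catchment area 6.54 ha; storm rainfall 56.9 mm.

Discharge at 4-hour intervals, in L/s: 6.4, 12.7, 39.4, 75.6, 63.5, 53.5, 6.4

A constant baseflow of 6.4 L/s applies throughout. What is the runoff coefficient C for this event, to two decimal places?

ΣQ_DR = 212.7 L/s; V = ΣQ_DR·Δt = 3.063 × 10^6 L.
Runoff depth d = V / A = 46.83 mm.
C = d / P = 46.83 / 56.9 = 0.82.

C ≈ 0.82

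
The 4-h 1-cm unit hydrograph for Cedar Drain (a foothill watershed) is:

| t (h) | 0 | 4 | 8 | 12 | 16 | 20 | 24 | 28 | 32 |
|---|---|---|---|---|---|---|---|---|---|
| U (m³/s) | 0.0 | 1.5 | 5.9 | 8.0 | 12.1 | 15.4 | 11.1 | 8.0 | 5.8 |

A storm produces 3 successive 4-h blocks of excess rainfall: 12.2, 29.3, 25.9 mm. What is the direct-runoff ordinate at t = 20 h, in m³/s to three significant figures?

By discrete convolution, Q_j = Σ (P_i / 10 mm) · U_{j−i}.
At t = 20 h (j=5): Q = (12.2/10)·15.4 + (29.3/10)·12.1 + (25.9/10)·8.0 = 75.0 m³/s.

Q ≈ 75.0 m³/s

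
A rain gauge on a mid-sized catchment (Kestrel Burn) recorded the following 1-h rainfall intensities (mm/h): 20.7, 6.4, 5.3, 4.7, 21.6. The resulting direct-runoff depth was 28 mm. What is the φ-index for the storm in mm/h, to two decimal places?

Only the 2 blocks with intensity above φ contribute runoff: 20.7, 21.6 mm/h.
Σ(I−φ)·Δt = d  ⇒  (20.7+21.6 − 2φ)·1 = 28
φ = (42.30 − 28/1) / 2 = 7.15 mm/h.

φ ≈ 7.15 mm/h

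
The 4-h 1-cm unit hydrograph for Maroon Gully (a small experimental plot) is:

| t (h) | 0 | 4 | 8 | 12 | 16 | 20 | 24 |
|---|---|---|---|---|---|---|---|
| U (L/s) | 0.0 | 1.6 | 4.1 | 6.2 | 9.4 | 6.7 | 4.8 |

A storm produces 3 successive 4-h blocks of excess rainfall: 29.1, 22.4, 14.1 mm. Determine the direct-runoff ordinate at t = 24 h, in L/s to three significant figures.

Q ≈ 42.2 L/s

By discrete convolution, Q_j = Σ (P_i / 10 mm) · U_{j−i}.
At t = 24 h (j=6): Q = (29.1/10)·4.8 + (22.4/10)·6.7 + (14.1/10)·9.4 = 42.2 L/s.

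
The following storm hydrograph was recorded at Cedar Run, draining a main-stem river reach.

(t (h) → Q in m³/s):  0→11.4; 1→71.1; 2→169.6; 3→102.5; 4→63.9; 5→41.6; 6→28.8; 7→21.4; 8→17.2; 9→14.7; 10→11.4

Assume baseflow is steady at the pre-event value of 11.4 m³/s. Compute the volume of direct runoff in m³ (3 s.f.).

Direct-runoff ordinates (Q − Q_b): 0.0, 59.7, 158.2, 91.1, 52.5, 30.2, 17.4, 10.0, 5.8, 3.3, 0.0 m³/s.
ΣQ_DR = 428.2 m³/s.
With Δt = 1 h = 3600 s, V = ΣQ_DR · Δt = 428.2 × 3600 = 1.54 × 10^6 m³.

V ≈ 1.54 × 10^6 m³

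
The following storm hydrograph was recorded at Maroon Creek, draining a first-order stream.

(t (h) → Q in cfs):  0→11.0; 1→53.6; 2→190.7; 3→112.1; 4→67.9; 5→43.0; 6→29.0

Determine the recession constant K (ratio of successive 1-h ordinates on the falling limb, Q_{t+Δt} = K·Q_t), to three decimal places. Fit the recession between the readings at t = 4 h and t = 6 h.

Using the recession-limb readings at t = 4 h and t = 6 h: Q falls from 67.9 to 29.0 cfs over 2 intervals.
K = (Q₂/Q₁)^(1/2) = (29.0/67.9)^(1/2) = 0.654.

K ≈ 0.654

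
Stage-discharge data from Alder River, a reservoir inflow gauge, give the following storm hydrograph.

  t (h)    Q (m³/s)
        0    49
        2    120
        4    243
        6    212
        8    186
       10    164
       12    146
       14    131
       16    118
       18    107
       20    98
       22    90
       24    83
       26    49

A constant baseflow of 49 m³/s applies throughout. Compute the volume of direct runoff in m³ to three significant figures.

V ≈ 7.99 × 10^6 m³

Direct-runoff ordinates (Q − Q_b): 0.0, 71.0, 194.0, 163.0, 137.0, 115.0, 97.0, 82.0, 69.0, 58.0, 49.0, 41.0, 34.0, 0.0 m³/s.
ΣQ_DR = 1110 m³/s.
With Δt = 2 h = 7200 s, V = ΣQ_DR · Δt = 1110 × 7200 = 7.99 × 10^6 m³.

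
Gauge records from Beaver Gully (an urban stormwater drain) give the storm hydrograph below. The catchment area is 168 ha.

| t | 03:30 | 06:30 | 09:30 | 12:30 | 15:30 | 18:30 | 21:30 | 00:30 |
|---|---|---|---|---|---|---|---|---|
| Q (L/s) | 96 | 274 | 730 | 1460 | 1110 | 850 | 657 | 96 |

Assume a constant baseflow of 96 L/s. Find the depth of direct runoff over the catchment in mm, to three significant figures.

d ≈ 29.0 mm

Direct runoff: 0.0, 178.0, 634.0, 1364.0, 1014.0, 754.0, 561.0, 0.0 L/s; ΣQ_DR = 4505 L/s.
V = ΣQ_DR · Δt = 4505 × 10800 s = 4.865 × 10^7 L.
Over A = 168 ha, depth = V / A = 29.0 mm.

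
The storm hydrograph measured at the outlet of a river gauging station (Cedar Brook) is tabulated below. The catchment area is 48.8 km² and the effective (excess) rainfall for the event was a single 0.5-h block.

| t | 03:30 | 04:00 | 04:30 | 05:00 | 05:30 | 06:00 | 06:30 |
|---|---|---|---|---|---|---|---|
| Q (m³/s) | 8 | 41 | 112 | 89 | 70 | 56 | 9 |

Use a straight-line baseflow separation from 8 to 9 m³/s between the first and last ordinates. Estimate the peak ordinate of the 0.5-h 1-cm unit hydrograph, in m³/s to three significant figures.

Direct runoff: 0.00, 32.83, 103.67, 80.50, 61.33, 47.17, 0.00 m³/s; ΣQ_DR = 325.5 m³/s, peak = 103.67 m³/s.
Runoff depth d = ΣQ_DR·Δt / A = 325.5 × 1800 / (48.8 km²) = 12.01 mm.
The 1-cm UH is the DRH scaled by (10 mm)/d, so U_p = 103.67 × 10/12.01 = 86.3 m³/s.

U_p ≈ 86.3 m³/s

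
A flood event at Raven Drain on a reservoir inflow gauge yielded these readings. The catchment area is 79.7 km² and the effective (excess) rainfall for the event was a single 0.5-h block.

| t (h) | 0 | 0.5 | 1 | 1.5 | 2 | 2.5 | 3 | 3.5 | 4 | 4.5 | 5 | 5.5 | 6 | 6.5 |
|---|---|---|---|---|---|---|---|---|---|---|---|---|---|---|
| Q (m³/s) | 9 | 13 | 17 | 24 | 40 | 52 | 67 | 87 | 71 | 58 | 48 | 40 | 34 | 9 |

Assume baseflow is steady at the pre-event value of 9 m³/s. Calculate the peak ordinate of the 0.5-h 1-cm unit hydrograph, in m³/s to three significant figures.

U_p ≈ 78.0 m³/s

Direct runoff: 0.0, 4.0, 8.0, 15.0, 31.0, 43.0, 58.0, 78.0, 62.0, 49.0, 39.0, 31.0, 25.0, 0.0 m³/s; ΣQ_DR = 443.0 m³/s, peak = 78.0 m³/s.
Runoff depth d = ΣQ_DR·Δt / A = 443.0 × 1800 / (79.7 km²) = 10.01 mm.
The 1-cm UH is the DRH scaled by (10 mm)/d, so U_p = 78.0 × 10/10.01 = 78.0 m³/s.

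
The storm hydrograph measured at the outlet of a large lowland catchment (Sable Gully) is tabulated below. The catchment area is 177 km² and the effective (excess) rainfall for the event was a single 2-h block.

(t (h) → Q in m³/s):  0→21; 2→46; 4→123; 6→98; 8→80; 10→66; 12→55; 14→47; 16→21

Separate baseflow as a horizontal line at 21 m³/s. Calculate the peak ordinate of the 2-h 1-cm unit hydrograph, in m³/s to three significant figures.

Direct runoff: 0.0, 25.0, 102.0, 77.0, 59.0, 45.0, 34.0, 26.0, 0.0 m³/s; ΣQ_DR = 368.0 m³/s, peak = 102.0 m³/s.
Runoff depth d = ΣQ_DR·Δt / A = 368.0 × 7200 / (177 km²) = 14.97 mm.
The 1-cm UH is the DRH scaled by (10 mm)/d, so U_p = 102.0 × 10/14.97 = 68.1 m³/s.

U_p ≈ 68.1 m³/s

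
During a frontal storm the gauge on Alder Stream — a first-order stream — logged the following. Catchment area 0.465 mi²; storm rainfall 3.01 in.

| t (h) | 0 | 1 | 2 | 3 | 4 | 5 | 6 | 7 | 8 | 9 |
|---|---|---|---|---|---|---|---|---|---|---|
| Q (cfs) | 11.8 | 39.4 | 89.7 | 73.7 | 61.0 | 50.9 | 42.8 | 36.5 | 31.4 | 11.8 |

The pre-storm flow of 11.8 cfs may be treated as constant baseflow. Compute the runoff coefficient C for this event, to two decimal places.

C ≈ 0.37

ΣQ_DR = 331.0 cfs; V = ΣQ_DR·Δt = 1.192 × 10^6 ft³.
Runoff depth d = V / A = 1.103 in.
C = d / P = 1.103 / 3.01 = 0.37.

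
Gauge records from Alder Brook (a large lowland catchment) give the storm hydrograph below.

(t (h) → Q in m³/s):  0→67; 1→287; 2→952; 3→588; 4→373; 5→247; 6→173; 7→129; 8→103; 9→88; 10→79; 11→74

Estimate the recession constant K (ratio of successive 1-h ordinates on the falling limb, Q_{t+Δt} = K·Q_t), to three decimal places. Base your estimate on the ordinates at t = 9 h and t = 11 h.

Using the recession-limb readings at t = 9 h and t = 11 h: Q falls from 88 to 74 m³/s over 2 intervals.
K = (Q₂/Q₁)^(1/2) = (74/88)^(1/2) = 0.917.

K ≈ 0.917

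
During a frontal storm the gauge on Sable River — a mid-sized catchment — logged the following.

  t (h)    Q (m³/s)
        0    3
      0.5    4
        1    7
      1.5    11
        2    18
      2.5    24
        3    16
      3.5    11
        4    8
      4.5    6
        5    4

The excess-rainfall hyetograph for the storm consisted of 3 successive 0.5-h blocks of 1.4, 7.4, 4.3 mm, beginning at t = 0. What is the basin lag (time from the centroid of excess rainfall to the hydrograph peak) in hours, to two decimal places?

t_L ≈ 1.64 h

Centroid of excess rainfall: t_c = Σ P_i·t̄_i / ΣP_i = 0.8607 h (block centres at 0.25, 0.75, 1.25 h).
Hydrograph peak occurs at t = 2.5 h, so basin lag t_L = 2.5 − 0.8607 = 1.64 h.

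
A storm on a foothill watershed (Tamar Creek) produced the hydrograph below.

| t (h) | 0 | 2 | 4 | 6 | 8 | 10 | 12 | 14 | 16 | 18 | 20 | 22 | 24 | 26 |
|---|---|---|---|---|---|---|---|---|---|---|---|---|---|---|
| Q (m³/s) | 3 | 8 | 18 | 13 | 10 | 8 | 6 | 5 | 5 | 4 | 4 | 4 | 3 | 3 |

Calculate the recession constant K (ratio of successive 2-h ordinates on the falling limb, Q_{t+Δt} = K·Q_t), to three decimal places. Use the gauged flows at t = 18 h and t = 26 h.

K ≈ 0.931

Using the recession-limb readings at t = 18 h and t = 26 h: Q falls from 4 to 3 m³/s over 4 intervals.
K = (Q₂/Q₁)^(1/4) = (3/4)^(1/4) = 0.931.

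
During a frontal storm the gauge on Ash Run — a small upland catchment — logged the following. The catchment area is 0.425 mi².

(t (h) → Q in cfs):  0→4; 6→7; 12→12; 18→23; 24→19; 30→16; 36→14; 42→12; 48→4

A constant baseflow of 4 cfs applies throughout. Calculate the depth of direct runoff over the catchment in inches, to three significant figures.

Direct runoff: 0.0, 3.0, 8.0, 19.0, 15.0, 12.0, 10.0, 8.0, 0.0 cfs; ΣQ_DR = 75.00 cfs.
V = ΣQ_DR · Δt = 75.00 × 21600 s = 1.620 × 10^6 ft³.
Over A = 0.425 mi², depth = V / A = 1.64 in.

d ≈ 1.64 in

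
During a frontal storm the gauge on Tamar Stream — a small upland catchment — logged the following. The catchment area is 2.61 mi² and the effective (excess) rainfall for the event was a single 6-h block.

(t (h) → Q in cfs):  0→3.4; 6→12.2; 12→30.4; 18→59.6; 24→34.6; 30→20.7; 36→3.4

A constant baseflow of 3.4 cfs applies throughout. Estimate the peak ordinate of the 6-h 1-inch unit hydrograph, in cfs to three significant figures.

U_p ≈ 112 cfs

Direct runoff: 0.0, 8.8, 27.0, 56.2, 31.2, 17.3, 0.0 cfs; ΣQ_DR = 140.5 cfs, peak = 56.2 cfs.
Runoff depth d = ΣQ_DR·Δt / A = 140.5 × 21600 / (2.61 mi²) = 0.5005 in.
The 1-inch UH is the DRH scaled by (1 in)/d, so U_p = 56.2 × 1/0.5005 = 112 cfs.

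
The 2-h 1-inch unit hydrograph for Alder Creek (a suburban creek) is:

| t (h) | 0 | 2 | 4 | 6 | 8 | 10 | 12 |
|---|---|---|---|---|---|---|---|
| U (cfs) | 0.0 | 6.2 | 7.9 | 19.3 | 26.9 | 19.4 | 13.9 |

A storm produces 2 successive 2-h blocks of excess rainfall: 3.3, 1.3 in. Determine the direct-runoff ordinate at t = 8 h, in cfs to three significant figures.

By discrete convolution, Q_j = Σ (P_i / 1 in) · U_{j−i}.
At t = 8 h (j=4): Q = (3.3/1)·26.9 + (1.3/1)·19.3 = 114 cfs.

Q ≈ 114 cfs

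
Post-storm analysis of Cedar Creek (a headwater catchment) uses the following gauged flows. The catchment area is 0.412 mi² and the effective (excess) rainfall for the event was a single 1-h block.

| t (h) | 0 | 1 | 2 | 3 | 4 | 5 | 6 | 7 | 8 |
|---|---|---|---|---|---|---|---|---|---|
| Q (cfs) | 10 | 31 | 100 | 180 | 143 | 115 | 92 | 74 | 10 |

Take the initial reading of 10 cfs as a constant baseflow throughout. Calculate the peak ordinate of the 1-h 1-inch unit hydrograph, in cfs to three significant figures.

U_p ≈ 68.0 cfs

Direct runoff: 0.0, 21.0, 90.0, 170.0, 133.0, 105.0, 82.0, 64.0, 0.0 cfs; ΣQ_DR = 665.0 cfs, peak = 170.0 cfs.
Runoff depth d = ΣQ_DR·Δt / A = 665.0 × 3600 / (0.412 mi²) = 2.501 in.
The 1-inch UH is the DRH scaled by (1 in)/d, so U_p = 170.0 × 1/2.501 = 68.0 cfs.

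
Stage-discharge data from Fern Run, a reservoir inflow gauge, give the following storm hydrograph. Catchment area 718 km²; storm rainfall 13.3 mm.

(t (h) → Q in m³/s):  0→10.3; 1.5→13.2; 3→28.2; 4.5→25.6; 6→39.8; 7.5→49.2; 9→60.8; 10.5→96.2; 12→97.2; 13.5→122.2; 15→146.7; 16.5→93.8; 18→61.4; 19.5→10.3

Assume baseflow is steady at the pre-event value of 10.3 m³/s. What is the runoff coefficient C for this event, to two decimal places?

ΣQ_DR = 710.7 m³/s; V = ΣQ_DR·Δt = 3.838 × 10^6 m³.
Runoff depth d = V / A = 5.345 mm.
C = d / P = 5.345 / 13.3 = 0.40.

C ≈ 0.40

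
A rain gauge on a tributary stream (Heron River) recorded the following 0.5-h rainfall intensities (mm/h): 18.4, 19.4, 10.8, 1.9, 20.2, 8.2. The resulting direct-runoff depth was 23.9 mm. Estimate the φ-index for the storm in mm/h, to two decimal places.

φ ≈ 5.84 mm/h

Only the 5 blocks with intensity above φ contribute runoff: 18.4, 19.4, 10.8, 20.2, 8.2 mm/h.
Σ(I−φ)·Δt = d  ⇒  (18.4+19.4+10.8+20.2+8.2 − 5φ)·0.5 = 23.9
φ = (77.00 − 23.9/0.5) / 5 = 5.84 mm/h.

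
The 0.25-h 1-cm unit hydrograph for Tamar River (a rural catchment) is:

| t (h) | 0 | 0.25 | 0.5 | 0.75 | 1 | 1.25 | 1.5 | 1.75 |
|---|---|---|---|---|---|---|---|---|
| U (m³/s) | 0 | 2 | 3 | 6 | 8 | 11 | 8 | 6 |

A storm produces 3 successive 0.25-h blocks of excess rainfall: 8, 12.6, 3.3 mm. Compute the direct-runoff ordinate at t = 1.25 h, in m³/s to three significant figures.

By discrete convolution, Q_j = Σ (P_i / 10 mm) · U_{j−i}.
At t = 1.25 h (j=5): Q = (8/10)·11 + (12.6/10)·8 + (3.3/10)·6 = 20.9 m³/s.

Q ≈ 20.9 m³/s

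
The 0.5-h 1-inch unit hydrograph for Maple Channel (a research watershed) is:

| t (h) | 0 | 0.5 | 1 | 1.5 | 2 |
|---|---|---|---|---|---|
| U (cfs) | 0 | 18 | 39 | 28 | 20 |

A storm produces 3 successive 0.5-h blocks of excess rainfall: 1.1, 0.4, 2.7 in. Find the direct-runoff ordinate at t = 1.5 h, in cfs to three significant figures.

Q ≈ 95.0 cfs

By discrete convolution, Q_j = Σ (P_i / 1 in) · U_{j−i}.
At t = 1.5 h (j=3): Q = (1.1/1)·28 + (0.4/1)·39 + (2.7/1)·18 = 95.0 cfs.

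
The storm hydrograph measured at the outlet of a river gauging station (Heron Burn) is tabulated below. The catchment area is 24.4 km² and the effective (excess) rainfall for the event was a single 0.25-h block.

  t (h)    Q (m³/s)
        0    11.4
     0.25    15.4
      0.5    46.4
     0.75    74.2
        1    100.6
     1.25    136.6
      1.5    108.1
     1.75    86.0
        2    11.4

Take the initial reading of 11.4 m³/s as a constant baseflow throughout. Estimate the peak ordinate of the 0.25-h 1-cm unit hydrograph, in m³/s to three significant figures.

Direct runoff: 0.0, 4.0, 35.0, 62.8, 89.2, 125.2, 96.7, 74.6, 0.0 m³/s; ΣQ_DR = 487.5 m³/s, peak = 125.2 m³/s.
Runoff depth d = ΣQ_DR·Δt / A = 487.5 × 900 / (24.4 km²) = 17.98 mm.
The 1-cm UH is the DRH scaled by (10 mm)/d, so U_p = 125.2 × 10/17.98 = 69.6 m³/s.

U_p ≈ 69.6 m³/s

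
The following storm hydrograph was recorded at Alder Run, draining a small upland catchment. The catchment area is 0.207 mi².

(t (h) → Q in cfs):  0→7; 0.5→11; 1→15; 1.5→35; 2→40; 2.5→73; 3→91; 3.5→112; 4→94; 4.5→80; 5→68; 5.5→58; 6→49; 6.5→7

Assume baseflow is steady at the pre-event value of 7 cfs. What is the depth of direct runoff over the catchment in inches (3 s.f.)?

d ≈ 2.40 in

Direct runoff: 0.0, 4.0, 8.0, 28.0, 33.0, 66.0, 84.0, 105.0, 87.0, 73.0, 61.0, 51.0, 42.0, 0.0 cfs; ΣQ_DR = 642.0 cfs.
V = ΣQ_DR · Δt = 642.0 × 1800 s = 1.156 × 10^6 ft³.
Over A = 0.207 mi², depth = V / A = 2.40 in.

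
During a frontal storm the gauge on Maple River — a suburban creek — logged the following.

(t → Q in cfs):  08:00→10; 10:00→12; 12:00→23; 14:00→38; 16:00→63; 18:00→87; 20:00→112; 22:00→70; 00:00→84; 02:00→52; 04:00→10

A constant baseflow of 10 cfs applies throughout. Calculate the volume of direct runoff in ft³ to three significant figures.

Direct-runoff ordinates (Q − Q_b): 0.0, 2.0, 13.0, 28.0, 53.0, 77.0, 102.0, 60.0, 74.0, 42.0, 0.0 cfs.
ΣQ_DR = 451.0 cfs.
With Δt = 2 h = 7200 s, V = ΣQ_DR · Δt = 451.0 × 7200 = 3.25 × 10^6 ft³.

V ≈ 3.25 × 10^6 ft³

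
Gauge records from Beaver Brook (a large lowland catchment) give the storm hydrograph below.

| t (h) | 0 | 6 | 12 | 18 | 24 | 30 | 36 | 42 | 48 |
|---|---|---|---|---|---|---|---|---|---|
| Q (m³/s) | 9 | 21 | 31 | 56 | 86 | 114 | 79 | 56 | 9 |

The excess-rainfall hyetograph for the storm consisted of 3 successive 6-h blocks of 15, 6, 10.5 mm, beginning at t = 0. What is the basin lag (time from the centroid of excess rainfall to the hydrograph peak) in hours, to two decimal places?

Centroid of excess rainfall: t_c = Σ P_i·t̄_i / ΣP_i = 8.1429 h (block centres at 3, 9, 15 h).
Hydrograph peak occurs at t = 30 h, so basin lag t_L = 30 − 8.1429 = 21.86 h.

t_L ≈ 21.86 h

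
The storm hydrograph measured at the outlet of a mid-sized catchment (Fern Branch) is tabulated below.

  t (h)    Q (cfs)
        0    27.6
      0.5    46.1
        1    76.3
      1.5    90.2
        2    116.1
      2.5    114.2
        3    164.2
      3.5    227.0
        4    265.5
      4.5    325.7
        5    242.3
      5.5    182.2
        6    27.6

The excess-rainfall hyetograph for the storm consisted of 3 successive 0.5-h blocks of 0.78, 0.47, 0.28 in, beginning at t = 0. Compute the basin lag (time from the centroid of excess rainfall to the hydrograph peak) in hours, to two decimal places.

t_L ≈ 3.91 h

Centroid of excess rainfall: t_c = Σ P_i·t̄_i / ΣP_i = 0.5866 h (block centres at 0.25, 0.75, 1.25 h).
Hydrograph peak occurs at t = 4.5 h, so basin lag t_L = 4.5 − 0.5866 = 3.91 h.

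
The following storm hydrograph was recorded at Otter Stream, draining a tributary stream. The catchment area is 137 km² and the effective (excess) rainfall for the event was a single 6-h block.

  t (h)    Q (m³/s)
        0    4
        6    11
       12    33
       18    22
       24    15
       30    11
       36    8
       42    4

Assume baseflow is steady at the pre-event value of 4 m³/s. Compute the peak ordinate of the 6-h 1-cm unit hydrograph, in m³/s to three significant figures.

Direct runoff: 0.0, 7.0, 29.0, 18.0, 11.0, 7.0, 4.0, 0.0 m³/s; ΣQ_DR = 76.00 m³/s, peak = 29.0 m³/s.
Runoff depth d = ΣQ_DR·Δt / A = 76.00 × 21600 / (137 km²) = 11.98 mm.
The 1-cm UH is the DRH scaled by (10 mm)/d, so U_p = 29.0 × 10/11.98 = 24.2 m³/s.

U_p ≈ 24.2 m³/s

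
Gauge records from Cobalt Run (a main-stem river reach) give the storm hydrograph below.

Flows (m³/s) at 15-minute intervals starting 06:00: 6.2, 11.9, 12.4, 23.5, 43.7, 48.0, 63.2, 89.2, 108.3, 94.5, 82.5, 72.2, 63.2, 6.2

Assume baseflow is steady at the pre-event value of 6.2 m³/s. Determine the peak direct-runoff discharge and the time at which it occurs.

Subtracting baseflow gives direct-runoff ordinates: 0.0, 5.7, 6.2, 17.3, 37.5, 41.8, 57.0, 83.0, 102.1, 88.3, 76.3, 66.0, 57.0, 0.0 m³/s.
The maximum is 102.1 m³/s, occurring at the reading for t = 08:00.

Q_p = 102.1 m³/s at t = 08:00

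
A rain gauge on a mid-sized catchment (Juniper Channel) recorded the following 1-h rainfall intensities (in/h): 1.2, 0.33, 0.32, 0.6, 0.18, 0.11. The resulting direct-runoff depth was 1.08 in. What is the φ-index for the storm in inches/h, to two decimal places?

Only the 2 blocks with intensity above φ contribute runoff: 1.2, 0.6 in/h.
Σ(I−φ)·Δt = d  ⇒  (1.2+0.6 − 2φ)·1 = 1.08
φ = (1.800 − 1.08/1) / 2 = 0.36 in/h.

φ ≈ 0.36 in/h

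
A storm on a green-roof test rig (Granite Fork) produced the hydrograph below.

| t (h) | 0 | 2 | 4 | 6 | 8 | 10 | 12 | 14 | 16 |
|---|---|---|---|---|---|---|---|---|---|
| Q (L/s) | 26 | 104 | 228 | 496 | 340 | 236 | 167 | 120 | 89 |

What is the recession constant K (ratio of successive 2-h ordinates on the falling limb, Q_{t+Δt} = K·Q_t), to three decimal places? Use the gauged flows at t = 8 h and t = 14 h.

Using the recession-limb readings at t = 8 h and t = 14 h: Q falls from 340 to 120 L/s over 3 intervals.
K = (Q₂/Q₁)^(1/3) = (120/340)^(1/3) = 0.707.

K ≈ 0.707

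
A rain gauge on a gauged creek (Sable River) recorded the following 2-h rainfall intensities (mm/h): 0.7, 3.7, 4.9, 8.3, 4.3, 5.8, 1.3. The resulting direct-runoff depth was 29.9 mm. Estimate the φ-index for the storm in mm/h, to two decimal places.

Only the 5 blocks with intensity above φ contribute runoff: 3.7, 4.9, 8.3, 4.3, 5.8 mm/h.
Σ(I−φ)·Δt = d  ⇒  (3.7+4.9+8.3+4.3+5.8 − 5φ)·2 = 29.9
φ = (27.00 − 29.9/2) / 5 = 2.41 mm/h.

φ ≈ 2.41 mm/h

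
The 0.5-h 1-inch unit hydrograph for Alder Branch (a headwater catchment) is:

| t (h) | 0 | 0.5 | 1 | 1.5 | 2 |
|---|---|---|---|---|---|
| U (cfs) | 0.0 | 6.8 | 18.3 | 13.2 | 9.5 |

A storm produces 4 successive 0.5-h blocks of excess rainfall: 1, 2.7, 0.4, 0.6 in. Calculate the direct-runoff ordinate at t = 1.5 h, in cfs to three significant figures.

By discrete convolution, Q_j = Σ (P_i / 1 in) · U_{j−i}.
At t = 1.5 h (j=3): Q = (1/1)·13.2 + (2.7/1)·18.3 + (0.4/1)·6.8 + (0.6/1)·0.0 = 65.3 cfs.

Q ≈ 65.3 cfs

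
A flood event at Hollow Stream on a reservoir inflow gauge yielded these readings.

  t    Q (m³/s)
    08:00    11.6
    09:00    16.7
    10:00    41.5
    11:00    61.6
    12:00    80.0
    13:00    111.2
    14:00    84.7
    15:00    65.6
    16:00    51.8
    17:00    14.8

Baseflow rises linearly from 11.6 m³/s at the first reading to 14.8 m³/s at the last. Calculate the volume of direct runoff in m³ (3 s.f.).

V ≈ 1.47 × 10^6 m³

Direct-runoff ordinates (Q − Q_b): 0.00, 4.74, 29.19, 48.93, 66.98, 97.82, 70.97, 51.51, 37.36, 0.00 m³/s.
ΣQ_DR = 407.5 m³/s.
With Δt = 1 h = 3600 s, V = ΣQ_DR · Δt = 407.5 × 3600 = 1.47 × 10^6 m³.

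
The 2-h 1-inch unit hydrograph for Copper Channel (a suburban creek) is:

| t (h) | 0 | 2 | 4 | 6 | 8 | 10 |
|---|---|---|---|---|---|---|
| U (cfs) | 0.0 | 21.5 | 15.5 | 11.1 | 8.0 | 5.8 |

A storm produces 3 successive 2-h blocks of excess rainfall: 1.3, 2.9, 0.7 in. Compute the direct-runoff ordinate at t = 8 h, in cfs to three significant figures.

By discrete convolution, Q_j = Σ (P_i / 1 in) · U_{j−i}.
At t = 8 h (j=4): Q = (1.3/1)·8.0 + (2.9/1)·11.1 + (0.7/1)·15.5 = 53.4 cfs.

Q ≈ 53.4 cfs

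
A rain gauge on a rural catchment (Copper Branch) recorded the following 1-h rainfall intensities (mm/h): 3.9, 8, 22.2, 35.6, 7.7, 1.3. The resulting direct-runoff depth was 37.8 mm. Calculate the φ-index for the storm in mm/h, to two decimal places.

φ ≈ 10.00 mm/h

Only the 2 blocks with intensity above φ contribute runoff: 22.2, 35.6 mm/h.
Σ(I−φ)·Δt = d  ⇒  (22.2+35.6 − 2φ)·1 = 37.8
φ = (57.80 − 37.8/1) / 2 = 10.00 mm/h.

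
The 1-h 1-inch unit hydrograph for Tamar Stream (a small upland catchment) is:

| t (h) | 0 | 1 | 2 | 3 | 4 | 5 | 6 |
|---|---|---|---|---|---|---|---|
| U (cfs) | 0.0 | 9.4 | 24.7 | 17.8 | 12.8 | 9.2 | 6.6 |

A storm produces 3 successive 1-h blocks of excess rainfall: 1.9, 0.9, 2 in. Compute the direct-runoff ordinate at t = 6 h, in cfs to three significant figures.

Q ≈ 46.4 cfs

By discrete convolution, Q_j = Σ (P_i / 1 in) · U_{j−i}.
At t = 6 h (j=6): Q = (1.9/1)·6.6 + (0.9/1)·9.2 + (2/1)·12.8 = 46.4 cfs.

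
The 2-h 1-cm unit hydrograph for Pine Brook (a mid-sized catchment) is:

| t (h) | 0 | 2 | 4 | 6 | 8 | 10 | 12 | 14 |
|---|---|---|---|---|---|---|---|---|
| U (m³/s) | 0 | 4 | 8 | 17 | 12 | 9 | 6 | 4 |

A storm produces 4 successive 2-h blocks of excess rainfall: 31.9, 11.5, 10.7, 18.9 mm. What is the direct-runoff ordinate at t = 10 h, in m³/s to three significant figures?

By discrete convolution, Q_j = Σ (P_i / 10 mm) · U_{j−i}.
At t = 10 h (j=5): Q = (31.9/10)·9 + (11.5/10)·12 + (10.7/10)·17 + (18.9/10)·8 = 75.8 m³/s.

Q ≈ 75.8 m³/s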